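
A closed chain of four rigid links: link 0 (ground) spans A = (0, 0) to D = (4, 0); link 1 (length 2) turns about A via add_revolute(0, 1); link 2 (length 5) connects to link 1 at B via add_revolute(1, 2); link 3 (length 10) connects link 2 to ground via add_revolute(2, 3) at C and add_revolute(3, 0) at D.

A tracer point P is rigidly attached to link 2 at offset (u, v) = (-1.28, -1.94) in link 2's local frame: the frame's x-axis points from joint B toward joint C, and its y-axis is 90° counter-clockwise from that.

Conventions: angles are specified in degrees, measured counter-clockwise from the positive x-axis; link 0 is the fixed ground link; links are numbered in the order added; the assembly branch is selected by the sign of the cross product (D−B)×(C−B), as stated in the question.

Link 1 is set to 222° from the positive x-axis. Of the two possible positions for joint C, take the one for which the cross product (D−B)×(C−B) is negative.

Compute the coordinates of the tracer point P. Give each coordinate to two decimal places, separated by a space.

A=(0,0), D=(4.00,0)
B = A + 2.00·(cos222°, sin222°) = (-1.4863, -1.3383)
|BD| = 5.6472
circle(B,5.00) ∩ circle(D,10.00): a=-3.8169, h=3.2297
  candidates: C₊=(-5.9599,0.8949) cross=18.239; C₋=(-4.4291,-5.3805) cross=-18.239
  branch - wants cross < 0 → take C=(-4.4291,-5.3805) (cross=-18.239)
ex = (C−B)/|BC| = (-0.5886,-0.8084); ey = (0.8084,-0.5886)
P = B + -1.28·ex + -1.94·ey = (-2.3013,0.8384)

-2.30 0.84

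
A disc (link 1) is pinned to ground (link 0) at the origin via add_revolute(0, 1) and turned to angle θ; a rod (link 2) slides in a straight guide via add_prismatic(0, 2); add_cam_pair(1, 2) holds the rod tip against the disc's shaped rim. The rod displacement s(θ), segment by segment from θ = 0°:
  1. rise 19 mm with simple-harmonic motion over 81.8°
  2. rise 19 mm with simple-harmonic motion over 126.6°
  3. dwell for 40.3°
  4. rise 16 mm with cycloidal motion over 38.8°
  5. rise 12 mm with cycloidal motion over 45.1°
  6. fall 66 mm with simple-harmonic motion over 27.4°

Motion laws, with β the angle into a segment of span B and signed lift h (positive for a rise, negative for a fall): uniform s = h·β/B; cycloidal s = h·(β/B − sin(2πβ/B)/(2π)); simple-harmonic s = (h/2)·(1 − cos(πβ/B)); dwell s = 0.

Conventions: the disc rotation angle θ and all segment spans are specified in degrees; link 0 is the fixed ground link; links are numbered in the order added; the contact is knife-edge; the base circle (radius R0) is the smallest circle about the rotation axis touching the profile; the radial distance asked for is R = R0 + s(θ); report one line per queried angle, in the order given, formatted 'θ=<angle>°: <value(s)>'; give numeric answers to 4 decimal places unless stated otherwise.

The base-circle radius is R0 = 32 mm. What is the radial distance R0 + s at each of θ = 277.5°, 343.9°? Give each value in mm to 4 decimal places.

segment 1 (0° to 81.8°, simple-harmonic, h = 19) is passed completely: s = 0.0000 + (19) = 19.0000
segment 2 (81.8° to 208.4°, simple-harmonic, h = 19) is passed completely: s = 19.0000 + (19) = 38.0000
segment 3 (208.4° to 248.7°, dwell): s unchanged at 38.0000
θ = 277.5° falls in segment 4 (248.7° to 287.5°, cycloidal, h = 16): β = 277.5 − 248.7 = 28.8°, B = 38.8°; Δs = 16·(0.7423 − sin(2π·0.7423)/(2π)) = 14.4198; s = 38.0000 + 14.4198 = 52.4198
segment 4 (248.7° to 287.5°, cycloidal, h = 16) is passed completely: s = 38.0000 + (16) = 54.0000
segment 5 (287.5° to 332.6°, cycloidal, h = 12) is passed completely: s = 54.0000 + (12) = 66.0000
θ = 343.9° falls in segment 6 (332.6° to 360°, simple-harmonic, h = -66): β = 343.9 − 332.6 = 11.3°, B = 27.4°; Δs = -66/2·(1 − cos(π·0.4124)) = -24.0334; s = 66.0000 − 24.0334 = 41.9666
θ=277.5°: R = R0 + s = 32 + 52.4198 = 84.4198
θ=343.9°: R = R0 + s = 32 + 41.9666 = 73.9666

θ=277.5°: 84.4198
θ=343.9°: 73.9666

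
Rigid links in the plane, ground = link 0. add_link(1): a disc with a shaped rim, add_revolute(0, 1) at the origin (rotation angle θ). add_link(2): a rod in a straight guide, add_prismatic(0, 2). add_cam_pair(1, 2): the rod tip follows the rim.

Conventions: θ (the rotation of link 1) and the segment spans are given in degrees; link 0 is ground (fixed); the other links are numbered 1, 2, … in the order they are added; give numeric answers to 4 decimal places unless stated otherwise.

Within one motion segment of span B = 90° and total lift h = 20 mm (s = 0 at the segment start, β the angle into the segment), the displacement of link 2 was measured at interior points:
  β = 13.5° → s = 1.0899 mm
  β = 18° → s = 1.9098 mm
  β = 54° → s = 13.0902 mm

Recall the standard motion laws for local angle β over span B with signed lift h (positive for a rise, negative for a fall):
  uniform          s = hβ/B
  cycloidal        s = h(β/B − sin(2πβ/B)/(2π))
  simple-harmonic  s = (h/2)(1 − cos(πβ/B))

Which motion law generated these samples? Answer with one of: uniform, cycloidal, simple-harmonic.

candidates at β/B = r: uniform s = h·r (linear in β); cycloidal s = h·(r − sin(2πr)/(2π)); simple-harmonic s = (h/2)(1 − cos(πr))
β=13.5°: printed 1.0899 | uniform 3.0000, cycloidal 0.4248, simple-harmonic 1.0899
β=18°: printed 1.9098 | uniform 4.0000, cycloidal 0.9727, simple-harmonic 1.9098
β=54°: printed 13.0902 | uniform 12.0000, cycloidal 13.8710, simple-harmonic 13.0902
only one law matches every sample → simple-harmonic

simple-harmonic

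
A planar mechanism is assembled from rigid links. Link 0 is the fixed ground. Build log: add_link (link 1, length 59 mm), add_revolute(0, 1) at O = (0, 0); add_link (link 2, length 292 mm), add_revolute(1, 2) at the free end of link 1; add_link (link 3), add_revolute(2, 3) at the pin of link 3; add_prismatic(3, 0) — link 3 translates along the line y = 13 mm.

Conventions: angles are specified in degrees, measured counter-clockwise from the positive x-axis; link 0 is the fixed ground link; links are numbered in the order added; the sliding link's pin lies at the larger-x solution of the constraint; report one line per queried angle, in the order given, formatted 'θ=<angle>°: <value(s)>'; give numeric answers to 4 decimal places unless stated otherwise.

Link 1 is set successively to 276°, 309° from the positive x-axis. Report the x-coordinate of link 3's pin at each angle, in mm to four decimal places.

geometry: r = 59 mm, L = 292 mm, e = 13 mm
θ=276°: crank pin P = (r cos θ, r sin θ) = (6.167179, -58.676792)
θ=276°: h = r sin θ − e = -58.676792 − 13 = -71.676792
θ=276°: x = r cos θ + √(L² − h²) = 6.167179 + 283.066136 = 289.233316
θ=309°: crank pin P = (r cos θ, r sin θ) = (37.129903, -45.851612)
θ=309°: h = r sin θ − e = -45.851612 − 13 = -58.851612
θ=309°: x = r cos θ + √(L² − h²) = 37.129903 + 286.007846 = 323.137749

θ=276°: 289.2333
θ=309°: 323.1377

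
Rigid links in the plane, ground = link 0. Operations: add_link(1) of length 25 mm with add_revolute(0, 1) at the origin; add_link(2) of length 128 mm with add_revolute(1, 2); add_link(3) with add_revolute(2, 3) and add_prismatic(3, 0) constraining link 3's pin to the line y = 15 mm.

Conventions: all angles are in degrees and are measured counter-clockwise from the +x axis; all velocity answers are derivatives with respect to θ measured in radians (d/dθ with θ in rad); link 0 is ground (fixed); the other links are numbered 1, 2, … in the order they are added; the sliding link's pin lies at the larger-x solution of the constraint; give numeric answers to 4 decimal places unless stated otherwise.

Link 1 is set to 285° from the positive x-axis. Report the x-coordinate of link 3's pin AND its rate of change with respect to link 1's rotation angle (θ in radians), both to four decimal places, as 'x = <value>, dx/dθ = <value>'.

geometry: r = 25 mm, L = 128 mm, e = 15 mm
crank pin P = (r cos θ, r sin θ) = (6.470476, -24.148146)
h = r sin θ − e = -24.148146 − 15 = -39.148146
x = r cos θ + √(L² − h²) = 6.470476 + 121.866413 = 128.336889
dx/dθ = −r sin θ − h·r cos θ/√(L² − h²) (θ in radians; h = -39.148146) = 26.226710

x = 128.3369, dx/dθ = 26.2267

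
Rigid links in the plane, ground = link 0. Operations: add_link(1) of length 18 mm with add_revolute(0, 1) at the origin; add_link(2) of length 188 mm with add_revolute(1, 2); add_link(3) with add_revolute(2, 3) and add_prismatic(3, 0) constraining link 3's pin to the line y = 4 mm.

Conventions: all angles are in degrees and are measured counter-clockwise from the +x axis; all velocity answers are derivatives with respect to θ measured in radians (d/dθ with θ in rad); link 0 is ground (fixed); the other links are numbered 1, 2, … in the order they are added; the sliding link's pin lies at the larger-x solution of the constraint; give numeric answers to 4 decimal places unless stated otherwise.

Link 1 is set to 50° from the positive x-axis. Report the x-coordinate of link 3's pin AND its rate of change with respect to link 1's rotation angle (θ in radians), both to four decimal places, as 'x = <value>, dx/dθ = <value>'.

geometry: r = 18 mm, L = 188 mm, e = 4 mm
crank pin P = (r cos θ, r sin θ) = (11.570177, 13.788800)
h = r sin θ − e = 13.788800 − 4 = 9.788800
x = r cos θ + √(L² − h²) = 11.570177 + 187.744985 = 199.315162
dx/dθ = −r sin θ − h·r cos θ/√(L² − h²) (θ in radians; h = 9.788800) = -14.392055

x = 199.3152, dx/dθ = -14.3921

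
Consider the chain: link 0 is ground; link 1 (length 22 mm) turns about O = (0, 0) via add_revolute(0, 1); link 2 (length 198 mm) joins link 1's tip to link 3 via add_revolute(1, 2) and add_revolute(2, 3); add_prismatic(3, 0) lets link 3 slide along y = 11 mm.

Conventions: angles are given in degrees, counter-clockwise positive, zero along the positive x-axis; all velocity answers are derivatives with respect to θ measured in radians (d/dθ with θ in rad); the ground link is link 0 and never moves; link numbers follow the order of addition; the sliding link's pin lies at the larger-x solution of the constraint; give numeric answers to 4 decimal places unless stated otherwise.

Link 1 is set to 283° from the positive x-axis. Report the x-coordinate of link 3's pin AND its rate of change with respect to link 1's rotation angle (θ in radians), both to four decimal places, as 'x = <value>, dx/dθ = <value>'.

geometry: r = 22 mm, L = 198 mm, e = 11 mm
crank pin P = (r cos θ, r sin θ) = (4.948923, -21.436141)
h = r sin θ − e = -21.436141 − 11 = -32.436141
x = r cos θ + √(L² − h²) = 4.948923 + 195.325105 = 200.274028
dx/dθ = −r sin θ − h·r cos θ/√(L² − h²) (θ in radians; h = -32.436141) = 22.257971

x = 200.2740, dx/dθ = 22.2580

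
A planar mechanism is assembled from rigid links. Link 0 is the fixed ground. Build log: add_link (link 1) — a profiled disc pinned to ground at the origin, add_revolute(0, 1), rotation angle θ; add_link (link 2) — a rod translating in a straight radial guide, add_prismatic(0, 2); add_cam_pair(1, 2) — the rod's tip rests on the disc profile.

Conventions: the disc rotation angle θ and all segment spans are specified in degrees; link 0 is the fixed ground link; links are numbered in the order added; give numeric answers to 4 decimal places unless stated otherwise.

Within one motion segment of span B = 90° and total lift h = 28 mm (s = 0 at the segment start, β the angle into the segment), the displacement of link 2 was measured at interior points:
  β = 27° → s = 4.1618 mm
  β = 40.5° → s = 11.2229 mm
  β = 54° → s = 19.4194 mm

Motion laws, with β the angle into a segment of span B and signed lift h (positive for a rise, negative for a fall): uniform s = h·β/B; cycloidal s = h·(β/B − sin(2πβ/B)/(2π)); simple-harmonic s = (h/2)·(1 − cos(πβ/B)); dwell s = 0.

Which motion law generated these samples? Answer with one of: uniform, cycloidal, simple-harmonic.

candidates at β/B = r: uniform s = h·r (linear in β); cycloidal s = h·(r − sin(2πr)/(2π)); simple-harmonic s = (h/2)(1 − cos(πr))
β=27°: printed 4.1618 | uniform 8.4000, cycloidal 4.1618, simple-harmonic 5.7710
β=40.5°: printed 11.2229 | uniform 12.6000, cycloidal 11.2229, simple-harmonic 11.8099
β=54°: printed 19.4194 | uniform 16.8000, cycloidal 19.4194, simple-harmonic 18.3262
only one law matches every sample → cycloidal

cycloidal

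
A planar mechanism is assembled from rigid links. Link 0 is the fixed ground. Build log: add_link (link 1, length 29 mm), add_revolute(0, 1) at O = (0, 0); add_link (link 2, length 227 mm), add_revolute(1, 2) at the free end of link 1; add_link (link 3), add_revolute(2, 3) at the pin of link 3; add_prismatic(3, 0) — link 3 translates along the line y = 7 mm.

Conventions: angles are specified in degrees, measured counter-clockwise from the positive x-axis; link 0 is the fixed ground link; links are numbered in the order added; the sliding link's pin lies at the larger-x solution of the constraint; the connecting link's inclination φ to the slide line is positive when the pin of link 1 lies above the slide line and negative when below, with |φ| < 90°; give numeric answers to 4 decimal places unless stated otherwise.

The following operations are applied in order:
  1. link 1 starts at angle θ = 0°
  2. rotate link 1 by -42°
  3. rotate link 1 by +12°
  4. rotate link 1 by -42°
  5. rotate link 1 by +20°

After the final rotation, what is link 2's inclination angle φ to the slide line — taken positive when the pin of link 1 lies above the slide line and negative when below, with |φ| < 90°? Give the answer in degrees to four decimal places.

geometry: r = 29 mm, L = 227 mm, e = 7 mm; θ starts at 0°
rotate link 1 by -42°: θ ← 0° -42° = -42°
rotate link 1 by +12°: θ ← -42° +12° = -30°
rotate link 1 by -42°: θ ← -30° -42° = -72°
rotate link 1 by +20°: θ ← -72° +20° = -52°
h = r sin θ − e = -22.852312 − 7 = -29.852312
sin φ = h / L = -29.852312 / 227 = -0.13150798
φ = arcsin(-0.13150798) = -7.556742°

-7.5567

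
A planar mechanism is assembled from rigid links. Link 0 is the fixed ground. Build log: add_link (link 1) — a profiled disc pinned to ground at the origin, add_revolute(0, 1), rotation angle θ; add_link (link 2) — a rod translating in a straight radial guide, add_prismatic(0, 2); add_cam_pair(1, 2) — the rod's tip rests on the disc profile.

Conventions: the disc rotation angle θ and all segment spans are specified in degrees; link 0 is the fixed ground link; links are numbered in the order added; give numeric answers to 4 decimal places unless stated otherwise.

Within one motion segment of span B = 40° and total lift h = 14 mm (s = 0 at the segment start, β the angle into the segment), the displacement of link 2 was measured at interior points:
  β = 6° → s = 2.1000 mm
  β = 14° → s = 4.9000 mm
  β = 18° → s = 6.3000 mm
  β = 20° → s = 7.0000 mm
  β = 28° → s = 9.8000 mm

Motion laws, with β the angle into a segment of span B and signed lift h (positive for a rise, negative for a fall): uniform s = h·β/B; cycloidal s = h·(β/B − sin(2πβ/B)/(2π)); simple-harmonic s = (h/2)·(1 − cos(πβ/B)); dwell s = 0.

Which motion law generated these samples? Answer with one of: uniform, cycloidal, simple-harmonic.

candidates at β/B = r: uniform s = h·r (linear in β); cycloidal s = h·(r − sin(2πr)/(2π)); simple-harmonic s = (h/2)(1 − cos(πr))
β=6°: printed 2.1000 | uniform 2.1000, cycloidal 0.2974, simple-harmonic 0.7630
β=14°: printed 4.9000 | uniform 4.9000, cycloidal 3.0974, simple-harmonic 3.8221
β=18°: printed 6.3000 | uniform 6.3000, cycloidal 5.6115, simple-harmonic 5.9050
β=20°: printed 7.0000 | uniform 7.0000, cycloidal 7.0000, simple-harmonic 7.0000
β=28°: printed 9.8000 | uniform 9.8000, cycloidal 11.9191, simple-harmonic 11.1145
only one law matches every sample → uniform

uniform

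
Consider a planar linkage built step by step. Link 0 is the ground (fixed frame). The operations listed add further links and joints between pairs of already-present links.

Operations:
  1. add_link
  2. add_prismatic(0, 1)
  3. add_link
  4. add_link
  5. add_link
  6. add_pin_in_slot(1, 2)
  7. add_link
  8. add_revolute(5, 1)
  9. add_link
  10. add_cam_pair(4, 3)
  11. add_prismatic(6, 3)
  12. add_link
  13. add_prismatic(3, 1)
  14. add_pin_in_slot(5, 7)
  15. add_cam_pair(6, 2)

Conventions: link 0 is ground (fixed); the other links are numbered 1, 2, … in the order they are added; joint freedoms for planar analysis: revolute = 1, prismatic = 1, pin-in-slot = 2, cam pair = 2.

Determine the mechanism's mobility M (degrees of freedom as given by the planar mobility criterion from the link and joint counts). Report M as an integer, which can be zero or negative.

L=1 J1=0 J2=0
add link → L=2 J1=0 J2=0
P@0,1 dof=1 J1 → L=2 J1=1 J2=0
add link → L=3 J1=1 J2=0
add link → L=4 J1=1 J2=0
add link → L=5 J1=1 J2=0
PS@1,2 dof=2 J2 → L=5 J1=1 J2=1
add link → L=6 J1=1 J2=1
R@5,1 dof=1 J1 → L=6 J1=2 J2=1
add link → L=7 J1=2 J2=1
C@4,3 dof=2 J2 → L=7 J1=2 J2=2
P@6,3 dof=1 J1 → L=7 J1=3 J2=2
add link → L=8 J1=3 J2=2
P@3,1 dof=1 J1 → L=8 J1=4 J2=2
PS@5,7 dof=2 J2 → L=8 J1=4 J2=3
C@6,2 dof=2 J2 → L=8 J1=4 J2=4
M=3(L−1)−2J1−J2=3·7−2·4−4=9

M = 9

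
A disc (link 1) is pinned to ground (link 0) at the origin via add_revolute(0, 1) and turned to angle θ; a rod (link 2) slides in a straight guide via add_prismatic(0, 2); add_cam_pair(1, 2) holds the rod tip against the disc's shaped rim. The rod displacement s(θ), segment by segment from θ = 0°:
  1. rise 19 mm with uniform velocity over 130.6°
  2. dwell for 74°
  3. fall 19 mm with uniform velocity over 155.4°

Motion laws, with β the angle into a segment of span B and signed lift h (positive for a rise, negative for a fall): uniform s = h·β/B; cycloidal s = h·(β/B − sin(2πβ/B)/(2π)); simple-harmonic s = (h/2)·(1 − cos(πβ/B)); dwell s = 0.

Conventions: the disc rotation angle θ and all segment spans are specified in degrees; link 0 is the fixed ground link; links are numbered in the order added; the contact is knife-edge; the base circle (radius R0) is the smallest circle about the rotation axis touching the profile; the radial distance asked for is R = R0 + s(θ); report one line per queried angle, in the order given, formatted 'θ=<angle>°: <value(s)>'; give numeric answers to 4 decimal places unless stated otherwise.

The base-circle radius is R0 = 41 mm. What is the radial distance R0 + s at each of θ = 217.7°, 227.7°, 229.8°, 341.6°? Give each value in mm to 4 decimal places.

segment 1 (0° to 130.6°, uniform, h = 19) is passed completely: s = 0.0000 + (19) = 19.0000
segment 2 (130.6° to 204.6°, dwell): s unchanged at 19.0000
θ = 217.7° falls in segment 3 (204.6° to 360°, uniform, h = -19): β = 217.7 − 204.6 = 13.1°, B = 155.4°; Δs = -19·13.1/155.4 = -1.6017; s = 19.0000 − 1.6017 = 17.3983
θ = 227.7° falls in segment 3 (204.6° to 360°, uniform, h = -19): β = 227.7 − 204.6 = 23.1°, B = 155.4°; Δs = -19·23.1/155.4 = -2.8243; s = 19.0000 − 2.8243 = 16.1757
θ = 229.8° falls in segment 3 (204.6° to 360°, uniform, h = -19): β = 229.8 − 204.6 = 25.2°, B = 155.4°; Δs = -19·25.2/155.4 = -3.0811; s = 19.0000 − 3.0811 = 15.9189
θ = 341.6° falls in segment 3 (204.6° to 360°, uniform, h = -19): β = 341.6 − 204.6 = 137°, B = 155.4°; Δs = -19·137/155.4 = -16.7503; s = 19.0000 − 16.7503 = 2.2497
θ=217.7°: R = R0 + s = 41 + 17.3983 = 58.3983
θ=227.7°: R = R0 + s = 41 + 16.1757 = 57.1757
θ=229.8°: R = R0 + s = 41 + 15.9189 = 56.9189
θ=341.6°: R = R0 + s = 41 + 2.2497 = 43.2497

θ=217.7°: 58.3983
θ=227.7°: 57.1757
θ=229.8°: 56.9189
θ=341.6°: 43.2497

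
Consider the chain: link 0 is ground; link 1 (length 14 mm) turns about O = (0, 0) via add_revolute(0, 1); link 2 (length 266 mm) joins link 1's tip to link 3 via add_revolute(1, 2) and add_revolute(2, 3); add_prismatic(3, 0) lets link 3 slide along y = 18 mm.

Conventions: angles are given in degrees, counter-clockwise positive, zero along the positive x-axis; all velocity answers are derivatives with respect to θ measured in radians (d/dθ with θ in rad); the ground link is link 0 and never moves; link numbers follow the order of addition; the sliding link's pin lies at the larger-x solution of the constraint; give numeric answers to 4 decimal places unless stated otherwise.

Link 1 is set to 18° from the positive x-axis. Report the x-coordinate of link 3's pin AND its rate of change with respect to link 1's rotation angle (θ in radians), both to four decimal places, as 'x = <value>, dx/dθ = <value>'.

geometry: r = 14 mm, L = 266 mm, e = 18 mm
crank pin P = (r cos θ, r sin θ) = (13.314791, 4.326238)
h = r sin θ − e = 4.326238 − 18 = -13.673762
x = r cos θ + √(L² − h²) = 13.314791 + 265.648317 = 278.963108
dx/dθ = −r sin θ − h·r cos θ/√(L² − h²) (θ in radians; h = -13.673762) = -3.640883

x = 278.9631, dx/dθ = -3.6409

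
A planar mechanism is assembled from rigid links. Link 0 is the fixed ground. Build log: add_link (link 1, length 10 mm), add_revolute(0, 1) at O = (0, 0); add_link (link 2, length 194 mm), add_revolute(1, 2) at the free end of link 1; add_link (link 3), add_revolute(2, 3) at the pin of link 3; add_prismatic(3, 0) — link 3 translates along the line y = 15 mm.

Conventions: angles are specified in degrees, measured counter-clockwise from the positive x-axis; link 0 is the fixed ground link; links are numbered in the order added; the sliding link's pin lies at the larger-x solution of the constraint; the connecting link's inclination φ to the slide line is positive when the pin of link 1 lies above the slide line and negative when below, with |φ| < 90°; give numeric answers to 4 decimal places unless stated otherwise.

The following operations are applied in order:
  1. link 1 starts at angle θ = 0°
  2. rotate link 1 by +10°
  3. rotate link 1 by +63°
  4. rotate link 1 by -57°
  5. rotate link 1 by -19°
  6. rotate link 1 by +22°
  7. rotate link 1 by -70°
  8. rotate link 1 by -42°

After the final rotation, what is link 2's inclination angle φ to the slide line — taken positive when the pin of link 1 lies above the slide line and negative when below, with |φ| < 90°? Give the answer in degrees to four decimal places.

geometry: r = 10 mm, L = 194 mm, e = 15 mm; θ starts at 0°
rotate link 1 by +10°: θ ← 0° +10° = 10°
rotate link 1 by +63°: θ ← 10° +63° = 73°
rotate link 1 by -57°: θ ← 73° -57° = 16°
rotate link 1 by -19°: θ ← 16° -19° = -3°
rotate link 1 by +22°: θ ← -3° +22° = 19°
rotate link 1 by -70°: θ ← 19° -70° = -51°
rotate link 1 by -42°: θ ← -51° -42° = -93°
h = r sin θ − e = -9.986295 − 15 = -24.986295
sin φ = h / L = -24.986295 / 194 = -0.12879534
φ = arcsin(-0.12879534) = -7.399985°

-7.4000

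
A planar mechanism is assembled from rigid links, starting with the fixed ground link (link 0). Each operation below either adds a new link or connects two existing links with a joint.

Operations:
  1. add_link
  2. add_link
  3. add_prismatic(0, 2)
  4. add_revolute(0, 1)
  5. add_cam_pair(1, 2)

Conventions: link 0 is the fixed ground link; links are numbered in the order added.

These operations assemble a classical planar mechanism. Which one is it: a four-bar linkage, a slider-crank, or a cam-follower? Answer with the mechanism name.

links: 3 (incl. ground); joints: 1 revolute, 1 prismatic, 1 higher (cam) pair, forming one closed loop
3 links, revolute + prismatic + higher pair in one loop → cam-follower

cam-follower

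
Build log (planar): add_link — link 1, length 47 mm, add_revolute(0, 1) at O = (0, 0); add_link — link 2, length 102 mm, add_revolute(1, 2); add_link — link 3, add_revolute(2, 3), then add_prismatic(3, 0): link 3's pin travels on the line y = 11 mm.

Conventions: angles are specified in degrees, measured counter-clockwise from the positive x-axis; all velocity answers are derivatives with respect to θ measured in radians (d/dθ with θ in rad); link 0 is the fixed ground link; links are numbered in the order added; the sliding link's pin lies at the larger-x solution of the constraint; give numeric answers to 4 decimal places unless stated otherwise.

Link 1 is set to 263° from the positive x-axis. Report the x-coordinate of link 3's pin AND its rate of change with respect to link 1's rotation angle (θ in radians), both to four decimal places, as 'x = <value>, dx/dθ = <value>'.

geometry: r = 47 mm, L = 102 mm, e = 11 mm
crank pin P = (r cos θ, r sin θ) = (-5.727859, -46.649669)
h = r sin θ − e = -46.649669 − 11 = -57.649669
x = r cos θ + √(L² − h²) = -5.727859 + 84.145800 = 78.417941
dx/dθ = −r sin θ − h·r cos θ/√(L² − h²) (θ in radians; h = -57.649669) = 42.725419

x = 78.4179, dx/dθ = 42.7254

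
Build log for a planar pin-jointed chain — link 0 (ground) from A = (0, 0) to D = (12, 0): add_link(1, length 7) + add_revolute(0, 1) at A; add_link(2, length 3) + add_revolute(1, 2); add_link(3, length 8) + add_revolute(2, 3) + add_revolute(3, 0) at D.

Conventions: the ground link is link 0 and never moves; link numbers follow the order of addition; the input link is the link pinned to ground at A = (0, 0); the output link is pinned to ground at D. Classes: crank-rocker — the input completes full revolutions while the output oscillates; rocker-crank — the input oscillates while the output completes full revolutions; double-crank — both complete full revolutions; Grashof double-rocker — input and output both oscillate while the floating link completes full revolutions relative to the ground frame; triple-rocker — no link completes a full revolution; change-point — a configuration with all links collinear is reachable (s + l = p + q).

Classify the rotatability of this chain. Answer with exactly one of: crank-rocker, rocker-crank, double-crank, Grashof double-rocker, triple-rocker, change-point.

lengths: ground=12, input=7, coupler=3, output=8
sorted: s=3 (shortest), l=12 (longest), p+q=15
s + l = 15 vs p + q = 15
s + l = p + q → change-point (collinear configuration reachable)

change-point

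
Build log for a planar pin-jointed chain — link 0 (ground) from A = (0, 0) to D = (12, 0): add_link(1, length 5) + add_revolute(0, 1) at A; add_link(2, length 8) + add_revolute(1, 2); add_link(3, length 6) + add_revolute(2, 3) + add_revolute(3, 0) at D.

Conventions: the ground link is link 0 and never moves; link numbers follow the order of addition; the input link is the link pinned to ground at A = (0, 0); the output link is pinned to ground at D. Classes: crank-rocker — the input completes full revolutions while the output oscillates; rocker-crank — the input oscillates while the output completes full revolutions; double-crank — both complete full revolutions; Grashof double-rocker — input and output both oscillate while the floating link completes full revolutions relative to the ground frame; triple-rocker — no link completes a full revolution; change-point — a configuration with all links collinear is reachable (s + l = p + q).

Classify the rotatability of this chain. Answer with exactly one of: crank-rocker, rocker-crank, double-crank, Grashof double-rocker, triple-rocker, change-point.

lengths: ground=12, input=5, coupler=8, output=6
sorted: s=5 (shortest), l=12 (longest), p+q=14
s + l = 17 vs p + q = 14
s + l > p + q → non-Grashof → no link fully rotates → triple-rocker

triple-rocker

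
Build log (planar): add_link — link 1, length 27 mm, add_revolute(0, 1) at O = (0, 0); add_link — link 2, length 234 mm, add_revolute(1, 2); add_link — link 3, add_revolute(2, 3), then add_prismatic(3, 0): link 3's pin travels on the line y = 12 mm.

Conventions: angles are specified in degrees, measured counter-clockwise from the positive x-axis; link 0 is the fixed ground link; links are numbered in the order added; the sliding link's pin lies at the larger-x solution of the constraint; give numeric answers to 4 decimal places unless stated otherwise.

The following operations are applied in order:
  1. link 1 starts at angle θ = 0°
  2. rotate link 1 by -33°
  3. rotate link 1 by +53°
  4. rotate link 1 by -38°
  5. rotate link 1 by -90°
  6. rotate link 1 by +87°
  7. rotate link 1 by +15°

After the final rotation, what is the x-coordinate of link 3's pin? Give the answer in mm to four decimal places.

geometry: r = 27 mm, L = 234 mm, e = 12 mm; θ starts at 0°
rotate link 1 by -33°: θ ← 0° -33° = -33°
rotate link 1 by +53°: θ ← -33° +53° = 20°
rotate link 1 by -38°: θ ← 20° -38° = -18°
rotate link 1 by -90°: θ ← -18° -90° = -108°
rotate link 1 by +87°: θ ← -108° +87° = -21°
rotate link 1 by +15°: θ ← -21° +15° = -6°
crank pin P = (r cos θ, r sin θ) = (26.852091, -2.822269)
h = r sin θ − e = -2.822269 − 12 = -14.822269
x = r cos θ + √(L² − h²) = 26.852091 + 233.530084 = 260.382176

260.3822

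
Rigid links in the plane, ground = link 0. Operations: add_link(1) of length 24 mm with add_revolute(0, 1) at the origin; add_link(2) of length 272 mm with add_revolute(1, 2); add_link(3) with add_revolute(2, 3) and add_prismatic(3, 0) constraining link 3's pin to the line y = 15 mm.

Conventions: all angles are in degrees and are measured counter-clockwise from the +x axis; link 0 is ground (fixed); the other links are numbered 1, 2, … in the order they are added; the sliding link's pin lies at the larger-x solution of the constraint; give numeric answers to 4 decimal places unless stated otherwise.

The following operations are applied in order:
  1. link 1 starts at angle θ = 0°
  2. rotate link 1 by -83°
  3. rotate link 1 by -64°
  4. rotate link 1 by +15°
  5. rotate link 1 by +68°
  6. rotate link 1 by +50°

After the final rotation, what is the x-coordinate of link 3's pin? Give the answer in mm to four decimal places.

geometry: r = 24 mm, L = 272 mm, e = 15 mm; θ starts at 0°
rotate link 1 by -83°: θ ← 0° -83° = -83°
rotate link 1 by -64°: θ ← -83° -64° = -147°
rotate link 1 by +15°: θ ← -147° +15° = -132°
rotate link 1 by +68°: θ ← -132° +68° = -64°
rotate link 1 by +50°: θ ← -64° +50° = -14°
crank pin P = (r cos θ, r sin θ) = (23.287097, -5.806125)
h = r sin θ − e = -5.806125 − 15 = -20.806125
x = r cos θ + √(L² − h²) = 23.287097 + 271.203070 = 294.490167

294.4902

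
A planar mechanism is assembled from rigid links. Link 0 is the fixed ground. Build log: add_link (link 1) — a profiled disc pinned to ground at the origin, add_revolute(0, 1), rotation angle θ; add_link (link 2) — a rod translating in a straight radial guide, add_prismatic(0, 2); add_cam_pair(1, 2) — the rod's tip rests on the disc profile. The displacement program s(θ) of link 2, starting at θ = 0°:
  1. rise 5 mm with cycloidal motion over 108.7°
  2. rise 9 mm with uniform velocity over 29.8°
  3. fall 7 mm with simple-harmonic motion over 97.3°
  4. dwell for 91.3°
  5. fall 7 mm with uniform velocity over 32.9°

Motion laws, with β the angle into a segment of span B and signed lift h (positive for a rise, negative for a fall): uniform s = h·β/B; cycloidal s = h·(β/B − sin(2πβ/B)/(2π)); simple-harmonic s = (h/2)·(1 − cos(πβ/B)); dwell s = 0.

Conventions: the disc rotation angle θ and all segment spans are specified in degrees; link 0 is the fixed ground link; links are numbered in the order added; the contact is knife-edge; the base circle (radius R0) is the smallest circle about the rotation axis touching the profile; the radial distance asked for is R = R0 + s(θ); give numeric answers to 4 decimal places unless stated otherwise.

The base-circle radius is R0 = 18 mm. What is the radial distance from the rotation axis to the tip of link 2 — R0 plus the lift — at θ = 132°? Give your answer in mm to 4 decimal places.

seg 1 [0°–108.7°] cycloidal, h=5: full span → s += 5 → s = 5.0000
seg 2 [108.7°–138.5°] uniform, h=9: θ=132° here. β=23.3, B=29.8. 9·23.3/29.8 = 7.0369 → s = 12.0369
R = R0 + s = 18 + 12.0369 = 30.0369

30.0369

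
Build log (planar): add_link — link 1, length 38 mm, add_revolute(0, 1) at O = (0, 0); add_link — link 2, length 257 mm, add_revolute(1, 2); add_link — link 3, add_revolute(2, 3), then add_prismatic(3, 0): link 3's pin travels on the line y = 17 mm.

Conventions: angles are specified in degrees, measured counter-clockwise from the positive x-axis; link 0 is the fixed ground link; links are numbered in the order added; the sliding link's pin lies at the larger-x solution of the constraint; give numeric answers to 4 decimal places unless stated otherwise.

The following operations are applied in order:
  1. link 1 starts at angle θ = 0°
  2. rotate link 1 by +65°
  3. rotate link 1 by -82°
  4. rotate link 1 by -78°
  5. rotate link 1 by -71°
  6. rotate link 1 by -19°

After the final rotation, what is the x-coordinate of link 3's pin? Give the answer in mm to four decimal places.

geometry: r = 38 mm, L = 257 mm, e = 17 mm; θ starts at 0°
rotate link 1 by +65°: θ ← 0° +65° = 65°
rotate link 1 by -82°: θ ← 65° -82° = -17°
rotate link 1 by -78°: θ ← -17° -78° = -95°
rotate link 1 by -71°: θ ← -95° -71° = -166°
rotate link 1 by -19°: θ ← -166° -19° = -185°
crank pin P = (r cos θ, r sin θ) = (-37.855399, 3.311918)
h = r sin θ − e = 3.311918 − 17 = -13.688082
x = r cos θ + √(L² − h²) = -37.855399 + 256.635221 = 218.779822

218.7798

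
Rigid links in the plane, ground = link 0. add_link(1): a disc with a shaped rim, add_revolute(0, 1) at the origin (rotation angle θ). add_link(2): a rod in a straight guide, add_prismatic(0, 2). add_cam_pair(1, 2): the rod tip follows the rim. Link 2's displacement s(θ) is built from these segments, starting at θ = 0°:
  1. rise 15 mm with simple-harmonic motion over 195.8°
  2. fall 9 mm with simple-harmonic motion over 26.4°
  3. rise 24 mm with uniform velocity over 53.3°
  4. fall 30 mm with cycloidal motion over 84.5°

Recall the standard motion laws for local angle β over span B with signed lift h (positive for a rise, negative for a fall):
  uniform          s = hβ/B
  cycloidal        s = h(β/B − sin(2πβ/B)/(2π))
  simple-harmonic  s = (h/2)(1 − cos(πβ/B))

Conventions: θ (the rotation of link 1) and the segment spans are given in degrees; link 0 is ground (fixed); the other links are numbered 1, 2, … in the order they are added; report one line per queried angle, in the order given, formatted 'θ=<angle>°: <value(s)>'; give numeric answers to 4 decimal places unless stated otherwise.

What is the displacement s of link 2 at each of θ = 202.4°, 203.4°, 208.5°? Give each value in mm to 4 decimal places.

segment 1 (0° to 195.8°, simple-harmonic, h = 15) is passed completely: s = 0.0000 + (15) = 15.0000
θ = 202.4° falls in segment 2 (195.8° to 222.2°, simple-harmonic, h = -9): β = 202.4 − 195.8 = 6.6°, B = 26.4°; Δs = -9/2·(1 − cos(π·0.2500)) = -1.3180; s = 15.0000 − 1.3180 = 13.6820
θ = 203.4° falls in segment 2 (195.8° to 222.2°, simple-harmonic, h = -9): β = 203.4 − 195.8 = 7.6°, B = 26.4°; Δs = -9/2·(1 − cos(π·0.2879)) = -1.7183; s = 15.0000 − 1.7183 = 13.2817
θ = 208.5° falls in segment 2 (195.8° to 222.2°, simple-harmonic, h = -9): β = 208.5 − 195.8 = 12.7°, B = 26.4°; Δs = -9/2·(1 − cos(π·0.4811)) = -4.2324; s = 15.0000 − 4.2324 = 10.7676

θ=202.4°: 13.6820
θ=203.4°: 13.2817
θ=208.5°: 10.7676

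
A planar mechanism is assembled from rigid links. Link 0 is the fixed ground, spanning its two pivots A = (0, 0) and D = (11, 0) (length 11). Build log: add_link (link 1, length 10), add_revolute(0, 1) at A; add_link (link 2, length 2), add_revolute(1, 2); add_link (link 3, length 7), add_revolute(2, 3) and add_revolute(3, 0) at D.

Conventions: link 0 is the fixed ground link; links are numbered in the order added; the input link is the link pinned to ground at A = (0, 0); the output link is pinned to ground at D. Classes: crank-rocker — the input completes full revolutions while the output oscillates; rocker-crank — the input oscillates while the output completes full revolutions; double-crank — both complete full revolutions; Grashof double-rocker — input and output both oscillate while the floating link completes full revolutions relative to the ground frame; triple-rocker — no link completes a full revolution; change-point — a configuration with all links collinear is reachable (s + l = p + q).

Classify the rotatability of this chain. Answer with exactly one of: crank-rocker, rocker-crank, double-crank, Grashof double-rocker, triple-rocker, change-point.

lengths: ground=11, input=10, coupler=2, output=7
sorted: s=2 (shortest), l=11 (longest), p+q=17
s + l = 13 vs p + q = 17
s + l < p + q (Grashof) with shortest = coupler link → Grashof double-rocker

Grashof double-rocker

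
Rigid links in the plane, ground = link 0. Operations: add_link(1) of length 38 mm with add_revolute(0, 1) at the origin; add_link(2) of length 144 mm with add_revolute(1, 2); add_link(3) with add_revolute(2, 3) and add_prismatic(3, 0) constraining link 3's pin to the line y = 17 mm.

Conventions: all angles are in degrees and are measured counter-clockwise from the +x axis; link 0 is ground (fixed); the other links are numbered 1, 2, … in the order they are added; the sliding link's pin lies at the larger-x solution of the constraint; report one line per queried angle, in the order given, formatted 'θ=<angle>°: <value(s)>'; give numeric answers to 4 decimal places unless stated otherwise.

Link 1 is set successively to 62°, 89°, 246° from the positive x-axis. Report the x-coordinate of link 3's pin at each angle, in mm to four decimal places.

geometry: r = 38 mm, L = 144 mm, e = 17 mm
θ=62°: crank pin P = (r cos θ, r sin θ) = (17.839919, 33.552009)
θ=62°: h = r sin θ − e = 33.552009 − 17 = 16.552009
θ=62°: x = r cos θ + √(L² − h²) = 17.839919 + 143.045556 = 160.885475
θ=89°: crank pin P = (r cos θ, r sin θ) = (0.663191, 37.994212)
θ=89°: h = r sin θ − e = 37.994212 − 17 = 20.994212
θ=89°: x = r cos θ + √(L² − h²) = 0.663191 + 142.461374 = 143.124565
θ=246°: crank pin P = (r cos θ, r sin θ) = (-15.455992, -34.714727)
θ=246°: h = r sin θ − e = -34.714727 − 17 = -51.714727
θ=246°: x = r cos θ + √(L² − h²) = -15.455992 + 134.393404 = 118.937411

θ=62°: 160.8855
θ=89°: 143.1246
θ=246°: 118.9374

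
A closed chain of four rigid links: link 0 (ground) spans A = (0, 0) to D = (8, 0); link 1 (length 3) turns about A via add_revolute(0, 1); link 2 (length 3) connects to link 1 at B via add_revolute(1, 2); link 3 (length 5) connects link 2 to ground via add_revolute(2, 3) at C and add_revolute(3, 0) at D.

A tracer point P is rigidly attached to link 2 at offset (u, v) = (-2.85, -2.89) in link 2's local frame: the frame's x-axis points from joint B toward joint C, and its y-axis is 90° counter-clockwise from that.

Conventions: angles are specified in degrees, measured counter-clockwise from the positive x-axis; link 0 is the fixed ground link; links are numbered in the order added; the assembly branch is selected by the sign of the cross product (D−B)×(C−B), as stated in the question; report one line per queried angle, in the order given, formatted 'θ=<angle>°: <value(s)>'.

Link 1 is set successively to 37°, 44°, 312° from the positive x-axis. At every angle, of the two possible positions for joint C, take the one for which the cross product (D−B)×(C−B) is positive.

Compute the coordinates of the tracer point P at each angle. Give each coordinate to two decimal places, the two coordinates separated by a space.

A=(0,0), D=(8.00,0)
θ=37°: B = A + 3.00·(cos37°, sin37°) = (2.3959, 1.8054)
θ=37°: |BD| = 5.8877
θ=37°: circle(B,3.00) ∩ circle(D,5.00): a=1.5851, h=2.5470
θ=37°:   candidates: C₊=(4.6857,3.7437) cross=14.996; C₋=(3.1236,-1.1050) cross=-14.996
θ=37°:   branch + wants cross > 0 → take C=(4.6857,3.7437) (cross=14.996)
θ=37°: ex = (C−B)/|BC| = (0.7633,0.6461); ey = (-0.6461,0.7633)
θ=37°: P = B + -2.85·ex + -2.89·ey = (2.0878,-2.2417)
θ=44°: B = A + 3.00·(cos44°, sin44°) = (2.1580, 2.0840)
θ=44°: |BD| = 6.2026
θ=44°: circle(B,3.00) ∩ circle(D,5.00): a=1.8115, h=2.3913
θ=44°:   candidates: C₊=(4.6677,3.7277) cross=14.832; C₋=(3.0607,-0.7770) cross=-14.832
θ=44°:   branch + wants cross > 0 → take C=(4.6677,3.7277) (cross=14.832)
θ=44°: ex = (C−B)/|BC| = (0.8365,0.5479); ey = (-0.5479,0.8365)
θ=44°: P = B + -2.85·ex + -2.89·ey = (1.3573,-1.8951)
θ=312°: B = A + 3.00·(cos312°, sin312°) = (2.0074, -2.2294)
θ=312°: |BD| = 6.3939
θ=312°: circle(B,3.00) ∩ circle(D,5.00): a=1.9457, h=2.2834
θ=312°:   candidates: C₊=(3.0348,0.5891) cross=14.600; C₋=(4.6272,-3.6911) cross=-14.600
θ=312°:   branch + wants cross > 0 → take C=(3.0348,0.5891) (cross=14.600)
θ=312°: ex = (C−B)/|BC| = (0.3425,0.9395); ey = (-0.9395,0.3425)
θ=312°: P = B + -2.85·ex + -2.89·ey = (3.7466,-5.8968)

θ=37°: 2.09 -2.24
θ=44°: 1.36 -1.90
θ=312°: 3.75 -5.90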